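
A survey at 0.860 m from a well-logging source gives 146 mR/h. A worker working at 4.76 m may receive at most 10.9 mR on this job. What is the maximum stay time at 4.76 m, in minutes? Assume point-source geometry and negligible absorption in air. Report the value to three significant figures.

Using I₁d₁² = I₂d₂², rate at 4.76 m:
146 × (0.860/4.76)² = 146 × 0.03264 = 4.765 mR/h.
Stay time = 10.9 mR ÷ 4.765 mR/h = 2.288 h = 137.3 min.

137 min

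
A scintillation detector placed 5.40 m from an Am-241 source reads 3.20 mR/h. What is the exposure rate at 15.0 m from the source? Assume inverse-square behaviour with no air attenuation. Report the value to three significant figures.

Intensity scales as (d₁/d₂)², so scaling from 5.40 m to 15.0 m:
(5.40/15.0)² = 0.1296, so 3.20 × 0.1296 = 0.4147 mR/h.

0.415 mR/h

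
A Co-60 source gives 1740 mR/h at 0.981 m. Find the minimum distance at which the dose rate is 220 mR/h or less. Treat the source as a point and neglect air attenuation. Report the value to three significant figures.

2.76 m

Intensity scales as (d₁/d₂)², so d₂ = d₁·√(I₁/I₂).
I₁/I₂ = 1740/220 = 7.909, so d₂ = 0.981 × √7.909 = 2.759 m.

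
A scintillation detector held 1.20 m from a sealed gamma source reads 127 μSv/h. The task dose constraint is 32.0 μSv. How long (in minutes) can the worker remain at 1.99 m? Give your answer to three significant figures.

41.6 min

Intensity scales as (d₁/d₂)², so rate at 1.99 m:
127 × (1.20/1.99)² = 127 × 0.3636 = 46.18 μSv/h.
Stay time = 32.0 μSv ÷ 46.18 μSv/h = 0.6929 h = 41.57 min.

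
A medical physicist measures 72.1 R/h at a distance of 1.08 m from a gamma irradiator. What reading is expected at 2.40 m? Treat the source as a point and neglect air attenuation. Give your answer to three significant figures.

14.6 R/h

Applying the 1/r² law, the rate at 2.40 m is
(1.08/2.40)² = 0.2025, so 72.1 × 0.2025 = 14.60 R/h.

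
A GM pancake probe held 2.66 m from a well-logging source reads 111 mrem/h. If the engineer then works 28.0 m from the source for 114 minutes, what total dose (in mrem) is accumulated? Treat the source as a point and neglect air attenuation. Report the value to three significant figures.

Since intensity falls as 1/r², rate at 28.0 m:
111 × (2.66/28.0)² = 111 × 0.009025 = 1.002 mrem/h.
Dose = rate × time = 1.002 mrem/h × 1.900 h = 1.904 mrem.

1.90 mrem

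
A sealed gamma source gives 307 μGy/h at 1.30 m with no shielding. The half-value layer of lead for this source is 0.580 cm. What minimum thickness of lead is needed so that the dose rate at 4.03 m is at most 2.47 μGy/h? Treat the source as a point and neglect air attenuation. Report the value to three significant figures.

At 4.03 m, distance alone gives 307 × (1.30/4.03)² = 307 × 0.1041 = 31.96 μGy/h.
Further attenuation needed: 31.96/2.47 = 12.94.
n = log₂(12.94) = 3.694 half-value layers.
Thickness = 3.694 × 0.580 cm = 2.143 cm.

2.14 cm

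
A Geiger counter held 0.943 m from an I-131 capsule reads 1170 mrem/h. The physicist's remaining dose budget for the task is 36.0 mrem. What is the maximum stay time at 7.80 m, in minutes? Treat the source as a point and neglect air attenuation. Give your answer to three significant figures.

126 min

Since intensity falls as 1/r², rate at 7.80 m:
1170 × (0.943/7.80)² = 1170 × 0.01462 = 17.11 mrem/h.
Stay time = 36.0 mrem ÷ 17.11 mrem/h = 2.104 h = 126.2 min.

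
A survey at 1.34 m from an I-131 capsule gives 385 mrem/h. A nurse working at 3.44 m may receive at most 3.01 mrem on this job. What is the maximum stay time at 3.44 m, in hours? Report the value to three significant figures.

Using I₁d₁² = I₂d₂², rate at 3.44 m:
385 × (1.34/3.44)² = 385 × 0.1517 = 58.40 mrem/h.
Stay time = 3.01 mrem ÷ 58.40 mrem/h = 0.05154 h.

0.0515 h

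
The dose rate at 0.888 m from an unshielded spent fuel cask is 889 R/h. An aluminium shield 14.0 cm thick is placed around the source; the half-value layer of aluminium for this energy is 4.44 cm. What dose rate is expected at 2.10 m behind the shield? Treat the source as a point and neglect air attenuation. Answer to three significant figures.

Distance alone: (0.888/2.10)² = 0.1788, so 889 × 0.1788 = 159.0 R/h.
Shield: 14.0/4.44 = 3.153 half-value layers → attenuation 2^(−3.153) = 0.1124.
Combined: 159.0 × 0.1124 = 17.87 R/h.

17.9 R/h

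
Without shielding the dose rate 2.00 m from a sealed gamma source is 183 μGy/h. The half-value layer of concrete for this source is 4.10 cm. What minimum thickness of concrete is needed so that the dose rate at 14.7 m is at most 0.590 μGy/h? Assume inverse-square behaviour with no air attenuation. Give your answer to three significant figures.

10.3 cm

At 14.7 m, distance alone gives 183 × (2.00/14.7)² = 183 × 0.01851 = 3.387 μGy/h.
Further attenuation needed: 3.387/0.590 = 5.741.
n = log₂(5.741) = 2.521 half-value layers.
Thickness = 2.521 × 4.10 cm = 10.34 cm.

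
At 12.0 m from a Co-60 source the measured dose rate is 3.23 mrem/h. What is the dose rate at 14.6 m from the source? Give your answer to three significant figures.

2.18 mrem/h

By the inverse-square law, scaling from 12.0 m to 14.6 m:
3.23 × (12.0/14.6)² = 3.23 × 0.6755 = 2.182 mrem/h.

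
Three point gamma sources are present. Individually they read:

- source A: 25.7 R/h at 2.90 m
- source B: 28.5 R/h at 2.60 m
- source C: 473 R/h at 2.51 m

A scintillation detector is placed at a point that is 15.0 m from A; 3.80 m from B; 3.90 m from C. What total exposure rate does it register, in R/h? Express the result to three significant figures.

By superposition, sum each source's inverse-square contribution:
A: 25.7 × (2.90/15.0)² = 0.9606 R/h
B: 28.5 × (2.60/3.80)² = 13.34 R/h
C: 473 × (2.51/3.90)² = 195.9 R/h
Total = 0.9606 + 13.34 + 195.9 = 210.2 R/h.

210 R/h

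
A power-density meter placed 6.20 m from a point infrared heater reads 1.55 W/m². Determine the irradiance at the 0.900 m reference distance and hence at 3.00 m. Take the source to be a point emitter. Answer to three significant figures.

Intensity scales as (d₁/d₂)², so
At 0.900 m: 1.55 × (6.20/0.900)² = 1.55 × 47.46 = 73.56 W/m²
At 3.00 m: (0.900/3.00)² = 0.09000, so 73.56 × 0.09000 = 6.620 W/m².

73.6 W/m²; 6.62 W/m²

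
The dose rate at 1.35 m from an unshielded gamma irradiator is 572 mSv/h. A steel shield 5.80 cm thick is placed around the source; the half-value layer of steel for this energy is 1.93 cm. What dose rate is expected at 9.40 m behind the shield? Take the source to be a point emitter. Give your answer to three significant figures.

Distance alone: (1.35/9.40)² = 0.02063, so 572 × 0.02063 = 11.80 mSv/h.
Shield: 5.80/1.93 = 3.005 half-value layers → attenuation 2^(−3.005) = 0.1246.
Combined: 11.80 × 0.1246 = 1.470 mSv/h.

1.47 mSv/h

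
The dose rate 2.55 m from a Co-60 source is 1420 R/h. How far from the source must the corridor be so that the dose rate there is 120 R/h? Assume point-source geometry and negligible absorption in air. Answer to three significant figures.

8.77 m

Applying the 1/r² law, d₂ = d₁·√(I₁/I₂).
I₁/I₂ = 1420/120 = 11.83, so d₂ = 2.55 × √11.83 = 8.771 m.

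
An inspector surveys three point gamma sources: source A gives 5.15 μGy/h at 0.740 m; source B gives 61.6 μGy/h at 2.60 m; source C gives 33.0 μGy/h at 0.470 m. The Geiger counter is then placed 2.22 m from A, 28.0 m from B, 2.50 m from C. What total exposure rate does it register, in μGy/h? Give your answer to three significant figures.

2.27 μGy/h

By superposition, sum each source's inverse-square contribution:
A: 5.15 × (0.740/2.22)² = 0.5722 μGy/h
B: 61.6 × (2.60/28.0)² = 0.5311 μGy/h
C: 33.0 × (0.470/2.50)² = 1.166 μGy/h
Total = 0.5722 + 0.5311 + 1.166 = 2.269 μGy/h.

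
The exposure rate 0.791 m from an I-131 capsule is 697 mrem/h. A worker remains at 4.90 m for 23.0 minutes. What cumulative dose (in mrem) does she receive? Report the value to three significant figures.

By the inverse-square law, rate at 4.90 m:
(0.791/4.90)² = 0.02606, so 697 × 0.02606 = 18.16 mrem/h.
Dose = rate × time = 18.16 mrem/h × 0.3833 h = 6.961 mrem.

6.96 mrem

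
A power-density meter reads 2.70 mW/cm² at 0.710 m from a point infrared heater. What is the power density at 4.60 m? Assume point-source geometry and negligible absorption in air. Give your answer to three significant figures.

Using I₁d₁² = I₂d₂², the rate at 4.60 m is
(0.710/4.60)² = 0.02382, so 2.70 × 0.02382 = 0.06431 mW/cm².

0.0643 mW/cm²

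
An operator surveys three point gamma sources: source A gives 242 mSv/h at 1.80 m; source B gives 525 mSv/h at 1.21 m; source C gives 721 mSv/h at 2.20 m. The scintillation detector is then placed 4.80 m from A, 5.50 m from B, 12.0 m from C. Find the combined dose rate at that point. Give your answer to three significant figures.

By superposition, sum each source's inverse-square contribution:
A: 242 × (1.80/4.80)² = 34.03 mSv/h
B: 525 × (1.21/5.50)² = 25.41 mSv/h
C: 721 × (2.20/12.0)² = 24.23 mSv/h
Total = 34.03 + 25.41 + 24.23 = 83.67 mSv/h.

83.7 mSv/h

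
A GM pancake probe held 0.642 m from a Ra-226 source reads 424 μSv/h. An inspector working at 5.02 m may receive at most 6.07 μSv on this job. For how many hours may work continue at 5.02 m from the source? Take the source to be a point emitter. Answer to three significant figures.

Intensity scales as (d₁/d₂)², so rate at 5.02 m:
(0.642/5.02)² = 0.01636, so 424 × 0.01636 = 6.937 μSv/h.
Stay time = 6.07 μSv ÷ 6.937 μSv/h = 0.8750 h.

0.875 h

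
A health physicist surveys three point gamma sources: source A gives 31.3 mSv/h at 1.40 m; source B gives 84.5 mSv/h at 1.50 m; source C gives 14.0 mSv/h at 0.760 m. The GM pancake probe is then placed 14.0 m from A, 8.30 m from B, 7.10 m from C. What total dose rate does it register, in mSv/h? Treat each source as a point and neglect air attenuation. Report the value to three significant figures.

By superposition, sum each source's inverse-square contribution:
A: 31.3 × (1.40/14.0)² = 0.3130 mSv/h
B: 84.5 × (1.50/8.30)² = 2.760 mSv/h
C: 14.0 × (0.760/7.10)² = 0.1604 mSv/h
Total = 0.3130 + 2.760 + 0.1604 = 3.233 mSv/h.

3.23 mSv/h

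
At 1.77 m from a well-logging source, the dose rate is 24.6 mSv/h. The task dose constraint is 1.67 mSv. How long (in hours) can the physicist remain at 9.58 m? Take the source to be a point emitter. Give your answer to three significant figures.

Applying the 1/r² law, rate at 9.58 m:
(1.77/9.58)² = 0.03414, so 24.6 × 0.03414 = 0.8398 mSv/h.
Stay time = 1.67 mSv ÷ 0.8398 mSv/h = 1.989 h.

1.99 h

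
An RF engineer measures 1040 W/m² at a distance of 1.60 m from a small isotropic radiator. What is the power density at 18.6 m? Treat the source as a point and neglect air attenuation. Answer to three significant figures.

7.70 W/m²

Since intensity falls as 1/r², the rate at 18.6 m is
(1.60/18.6)² = 0.007400, so 1040 × 0.007400 = 7.696 W/m².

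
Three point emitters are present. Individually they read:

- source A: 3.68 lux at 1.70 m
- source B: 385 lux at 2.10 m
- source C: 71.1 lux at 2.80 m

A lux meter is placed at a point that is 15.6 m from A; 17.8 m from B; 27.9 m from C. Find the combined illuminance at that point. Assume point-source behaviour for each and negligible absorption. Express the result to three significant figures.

6.12 lux

Each source contributes Iᵢ·(dᵢ/rᵢ)²; contributions add.
A: 3.68 × (1.70/15.6)² = 0.04370 lux
B: 385 × (2.10/17.8)² = 5.359 lux
C: 71.1 × (2.80/27.9)² = 0.7161 lux
Total = 0.04370 + 5.359 + 0.7161 = 6.119 lux.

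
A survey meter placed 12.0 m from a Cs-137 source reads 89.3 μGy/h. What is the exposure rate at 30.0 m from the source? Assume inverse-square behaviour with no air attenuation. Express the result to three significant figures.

Since intensity falls as 1/r², scaling from 12.0 m to 30.0 m:
89.3 × (12.0/30.0)² = 89.3 × 0.1600 = 14.29 μGy/h.

14.3 μGy/h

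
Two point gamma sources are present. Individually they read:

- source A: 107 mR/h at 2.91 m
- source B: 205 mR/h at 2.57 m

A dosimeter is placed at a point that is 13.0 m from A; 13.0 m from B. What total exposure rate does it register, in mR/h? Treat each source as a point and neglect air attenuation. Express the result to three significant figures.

13.4 mR/h

By superposition, sum each source's inverse-square contribution:
A: 107 × (2.91/13.0)² = 5.361 mR/h
B: 205 × (2.57/13.0)² = 8.012 mR/h
Total = 5.361 + 8.012 = 13.37 mR/h.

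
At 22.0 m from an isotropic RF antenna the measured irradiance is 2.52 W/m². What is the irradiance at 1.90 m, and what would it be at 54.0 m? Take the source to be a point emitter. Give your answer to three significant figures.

By the inverse-square law,
At 1.90 m: 2.52 × (22.0/1.90)² = 2.52 × 134.1 = 337.9 W/m²
At 54.0 m: 337.9 × (1.90/54.0)² = 337.9 × 0.001238 = 0.4183 W/m².

338 W/m²; 0.418 W/m²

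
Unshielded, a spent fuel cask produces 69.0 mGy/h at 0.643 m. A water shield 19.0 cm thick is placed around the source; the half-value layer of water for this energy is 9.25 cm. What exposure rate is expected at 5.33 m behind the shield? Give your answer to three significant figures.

0.242 mGy/h

Distance alone: 69.0 × (0.643/5.33)² = 69.0 × 0.01455 = 1.004 mGy/h.
Shield: 19.0/9.25 = 2.054 half-value layers → attenuation 2^(−2.054) = 0.2408.
Combined: 1.004 × 0.2408 = 0.2418 mGy/h.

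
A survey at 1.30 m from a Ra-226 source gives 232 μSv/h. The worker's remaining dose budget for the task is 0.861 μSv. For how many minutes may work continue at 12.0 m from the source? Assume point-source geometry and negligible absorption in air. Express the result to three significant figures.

19.0 min

Since intensity falls as 1/r², rate at 12.0 m:
(1.30/12.0)² = 0.01174, so 232 × 0.01174 = 2.724 μSv/h.
Stay time = 0.861 μSv ÷ 2.724 μSv/h = 0.3161 h = 18.97 min.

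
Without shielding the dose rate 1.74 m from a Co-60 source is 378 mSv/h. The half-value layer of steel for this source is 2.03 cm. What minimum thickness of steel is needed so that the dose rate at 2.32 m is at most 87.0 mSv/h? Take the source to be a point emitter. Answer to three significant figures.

At 2.32 m, distance alone gives 378 × (1.74/2.32)² = 378 × 0.5625 = 212.6 mSv/h.
Further attenuation needed: 212.6/87.0 = 2.444.
n = log₂(2.444) = 1.289 half-value layers.
Thickness = 1.289 × 2.03 cm = 2.617 cm.

2.62 cm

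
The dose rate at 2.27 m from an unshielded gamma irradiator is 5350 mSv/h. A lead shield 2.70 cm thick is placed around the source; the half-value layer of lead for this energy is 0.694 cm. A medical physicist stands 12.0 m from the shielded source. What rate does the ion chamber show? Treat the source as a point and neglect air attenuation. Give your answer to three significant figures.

12.9 mSv/h

Distance alone: 5350 × (2.27/12.0)² = 5350 × 0.03578 = 191.4 mSv/h.
Shield: 2.70/0.694 = 3.890 half-value layers → attenuation 2^(−3.890) = 0.06745.
Combined: 191.4 × 0.06745 = 12.91 mSv/h.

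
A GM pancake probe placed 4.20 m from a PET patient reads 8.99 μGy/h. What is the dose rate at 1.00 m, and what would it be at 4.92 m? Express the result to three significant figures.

159 μGy/h; 6.55 μGy/h

Intensity scales as (d₁/d₂)², so
At 1.00 m: 8.99 × (4.20/1.00)² = 8.99 × 17.64 = 158.6 μGy/h
At 4.92 m: (1.00/4.92)² = 0.04131, so 158.6 × 0.04131 = 6.552 μGy/h.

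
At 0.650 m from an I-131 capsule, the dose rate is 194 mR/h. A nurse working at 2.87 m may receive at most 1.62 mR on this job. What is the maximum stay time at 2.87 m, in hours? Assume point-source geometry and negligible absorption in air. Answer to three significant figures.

Using I₁d₁² = I₂d₂², rate at 2.87 m:
194 × (0.650/2.87)² = 194 × 0.05129 = 9.950 mR/h.
Stay time = 1.62 mR ÷ 9.950 mR/h = 0.1628 h.

0.163 h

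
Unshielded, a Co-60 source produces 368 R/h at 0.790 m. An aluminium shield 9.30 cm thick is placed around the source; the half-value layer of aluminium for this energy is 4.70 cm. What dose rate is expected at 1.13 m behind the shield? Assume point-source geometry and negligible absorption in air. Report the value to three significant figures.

Distance alone: (0.790/1.13)² = 0.4888, so 368 × 0.4888 = 179.9 R/h.
Shield: 9.30/4.70 = 1.979 half-value layers → attenuation 2^(−1.979) = 0.2537.
Combined: 179.9 × 0.2537 = 45.64 R/h.

45.6 R/h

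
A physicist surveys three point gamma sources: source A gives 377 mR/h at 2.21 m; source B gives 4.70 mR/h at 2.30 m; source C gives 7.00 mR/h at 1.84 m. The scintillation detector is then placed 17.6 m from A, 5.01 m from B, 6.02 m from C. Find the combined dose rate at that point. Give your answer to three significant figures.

7.59 mR/h

Each source contributes Iᵢ·(dᵢ/rᵢ)²; contributions add.
A: 377 × (2.21/17.6)² = 5.944 mR/h
B: 4.70 × (2.30/5.01)² = 0.9906 mR/h
C: 7.00 × (1.84/6.02)² = 0.6539 mR/h
Total = 5.944 + 0.9906 + 0.6539 = 7.588 mR/h.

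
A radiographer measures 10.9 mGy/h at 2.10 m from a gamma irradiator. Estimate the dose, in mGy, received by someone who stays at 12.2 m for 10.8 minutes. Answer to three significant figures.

0.0581 mGy

Using I₁d₁² = I₂d₂², rate at 12.2 m:
(2.10/12.2)² = 0.02963, so 10.9 × 0.02963 = 0.3230 mGy/h.
Dose = rate × time = 0.3230 mGy/h × 0.1800 h = 0.05814 mGy.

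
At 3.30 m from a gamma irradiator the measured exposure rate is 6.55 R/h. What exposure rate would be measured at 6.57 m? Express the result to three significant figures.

1.65 R/h

Using I₁d₁² = I₂d₂², scaling from 3.30 m to 6.57 m:
(3.30/6.57)² = 0.2523, so 6.55 × 0.2523 = 1.653 R/h.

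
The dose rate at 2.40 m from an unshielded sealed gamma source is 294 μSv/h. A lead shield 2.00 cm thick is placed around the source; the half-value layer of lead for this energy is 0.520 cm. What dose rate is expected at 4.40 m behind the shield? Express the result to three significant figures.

Distance alone: 294 × (2.40/4.40)² = 294 × 0.2975 = 87.46 μSv/h.
Shield: 2.00/0.520 = 3.846 half-value layers → attenuation 2^(−3.846) = 0.06954.
Combined: 87.46 × 0.06954 = 6.082 μSv/h.

6.08 μSv/h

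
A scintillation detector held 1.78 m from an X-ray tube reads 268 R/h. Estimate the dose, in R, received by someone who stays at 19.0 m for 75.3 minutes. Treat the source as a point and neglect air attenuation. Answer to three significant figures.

Applying the 1/r² law, rate at 19.0 m:
268 × (1.78/19.0)² = 268 × 0.008777 = 2.352 R/h.
Dose = rate × time = 2.352 R/h × 1.255 h = 2.952 R.

2.95 R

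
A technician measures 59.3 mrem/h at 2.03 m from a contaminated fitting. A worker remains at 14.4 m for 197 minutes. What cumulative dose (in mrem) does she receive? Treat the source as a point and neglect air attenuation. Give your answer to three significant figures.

3.87 mrem

Applying the 1/r² law, rate at 14.4 m:
59.3 × (2.03/14.4)² = 59.3 × 0.01987 = 1.178 mrem/h.
Dose = rate × time = 1.178 mrem/h × 3.283 h = 3.867 mrem.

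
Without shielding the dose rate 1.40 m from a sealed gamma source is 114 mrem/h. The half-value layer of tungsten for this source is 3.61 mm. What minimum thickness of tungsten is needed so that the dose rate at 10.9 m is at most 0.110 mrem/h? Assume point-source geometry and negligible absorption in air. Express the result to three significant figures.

At 10.9 m, distance alone gives (1.40/10.9)² = 0.01650, so 114 × 0.01650 = 1.881 mrem/h.
Further attenuation needed: 1.881/0.110 = 17.10.
n = log₂(17.10) = 4.096 half-value layers.
Thickness = 4.096 × 3.61 mm = 14.79 mm.

14.8 mm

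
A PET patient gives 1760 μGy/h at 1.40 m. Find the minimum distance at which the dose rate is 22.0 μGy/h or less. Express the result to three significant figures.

12.5 m

Applying the 1/r² law, d₂ = d₁·√(I₁/I₂).
I₁/I₂ = 1760/22.0 = 80.00, so d₂ = 1.40 × √80.00 = 12.52 m.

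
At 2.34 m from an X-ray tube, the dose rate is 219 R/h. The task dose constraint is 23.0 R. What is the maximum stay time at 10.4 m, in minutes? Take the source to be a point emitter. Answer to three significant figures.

124 min

By the inverse-square law, rate at 10.4 m:
(2.34/10.4)² = 0.05062, so 219 × 0.05062 = 11.09 R/h.
Stay time = 23.0 R ÷ 11.09 R/h = 2.074 h = 124.4 min.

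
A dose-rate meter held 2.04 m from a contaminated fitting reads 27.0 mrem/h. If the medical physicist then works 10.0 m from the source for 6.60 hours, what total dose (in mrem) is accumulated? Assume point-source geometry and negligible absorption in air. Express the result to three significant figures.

7.42 mrem

Intensity scales as (d₁/d₂)², so rate at 10.0 m:
27.0 × (2.04/10.0)² = 27.0 × 0.04162 = 1.124 mrem/h.
Dose = rate × time = 1.124 mrem/h × 6.600 h = 7.418 mrem.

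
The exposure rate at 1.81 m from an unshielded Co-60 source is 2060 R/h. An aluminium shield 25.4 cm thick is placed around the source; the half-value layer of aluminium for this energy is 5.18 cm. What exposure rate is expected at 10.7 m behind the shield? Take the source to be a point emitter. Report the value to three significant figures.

1.97 R/h

Distance alone: (1.81/10.7)² = 0.02861, so 2060 × 0.02861 = 58.94 R/h.
Shield: 25.4/5.18 = 4.903 half-value layers → attenuation 2^(−4.903) = 0.03342.
Combined: 58.94 × 0.03342 = 1.970 R/h.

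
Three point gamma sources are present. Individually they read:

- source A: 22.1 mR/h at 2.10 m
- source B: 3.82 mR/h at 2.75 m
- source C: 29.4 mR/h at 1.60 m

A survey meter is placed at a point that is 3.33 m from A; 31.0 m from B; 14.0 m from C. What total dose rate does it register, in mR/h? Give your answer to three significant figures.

Each source contributes Iᵢ·(dᵢ/rᵢ)²; contributions add.
A: 22.1 × (2.10/3.33)² = 8.789 mR/h
B: 3.82 × (2.75/31.0)² = 0.03006 mR/h
C: 29.4 × (1.60/14.0)² = 0.3840 mR/h
Total = 8.789 + 0.03006 + 0.3840 = 9.203 mR/h.

9.20 mR/h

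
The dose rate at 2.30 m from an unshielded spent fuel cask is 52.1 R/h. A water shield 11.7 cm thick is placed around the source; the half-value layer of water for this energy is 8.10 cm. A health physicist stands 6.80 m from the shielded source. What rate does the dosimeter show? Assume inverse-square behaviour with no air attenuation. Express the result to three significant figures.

Distance alone: (2.30/6.80)² = 0.1144, so 52.1 × 0.1144 = 5.960 R/h.
Shield: 11.7/8.10 = 1.444 half-value layers → attenuation 2^(−1.444) = 0.3675.
Combined: 5.960 × 0.3675 = 2.190 R/h.

2.19 R/h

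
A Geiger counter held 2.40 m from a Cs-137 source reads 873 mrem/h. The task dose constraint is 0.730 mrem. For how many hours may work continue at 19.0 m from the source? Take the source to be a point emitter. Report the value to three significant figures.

0.0524 h

Since intensity falls as 1/r², rate at 19.0 m:
(2.40/19.0)² = 0.01596, so 873 × 0.01596 = 13.93 mrem/h.
Stay time = 0.730 mrem ÷ 13.93 mrem/h = 0.05240 h.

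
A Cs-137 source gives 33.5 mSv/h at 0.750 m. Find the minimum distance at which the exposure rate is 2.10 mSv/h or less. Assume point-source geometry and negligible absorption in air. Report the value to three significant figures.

Using I₁d₁² = I₂d₂², d₂ = d₁·√(I₁/I₂).
I₁/I₂ = 33.5/2.10 = 15.95, so d₂ = 0.750 × √15.95 = 2.995 m.

3.00 m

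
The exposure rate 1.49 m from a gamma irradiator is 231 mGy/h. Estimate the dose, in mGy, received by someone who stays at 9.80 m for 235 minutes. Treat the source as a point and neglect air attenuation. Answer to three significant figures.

Intensity scales as (d₁/d₂)², so rate at 9.80 m:
(1.49/9.80)² = 0.02312, so 231 × 0.02312 = 5.341 mGy/h.
Dose = rate × time = 5.341 mGy/h × 3.917 h = 20.92 mGy.

20.9 mGy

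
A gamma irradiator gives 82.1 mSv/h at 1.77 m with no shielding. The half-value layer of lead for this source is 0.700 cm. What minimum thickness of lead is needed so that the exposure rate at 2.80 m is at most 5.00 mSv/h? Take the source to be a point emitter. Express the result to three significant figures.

At 2.80 m, distance alone gives 82.1 × (1.77/2.80)² = 82.1 × 0.3996 = 32.81 mSv/h.
Further attenuation needed: 32.81/5.00 = 6.562.
n = log₂(6.562) = 2.714 half-value layers.
Thickness = 2.714 × 0.700 cm = 1.900 cm.

1.90 cm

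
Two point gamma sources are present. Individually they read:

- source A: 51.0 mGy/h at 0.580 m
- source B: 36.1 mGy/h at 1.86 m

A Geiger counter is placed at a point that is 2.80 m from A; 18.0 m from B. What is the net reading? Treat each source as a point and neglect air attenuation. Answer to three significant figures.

2.57 mGy/h

Each source contributes Iᵢ·(dᵢ/rᵢ)²; contributions add.
A: 51.0 × (0.580/2.80)² = 2.188 mGy/h
B: 36.1 × (1.86/18.0)² = 0.3855 mGy/h
Total = 2.188 + 0.3855 = 2.574 mGy/h.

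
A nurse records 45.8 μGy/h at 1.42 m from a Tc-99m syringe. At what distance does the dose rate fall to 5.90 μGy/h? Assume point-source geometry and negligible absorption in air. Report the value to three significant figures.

Applying the 1/r² law, d₂ = d₁·√(I₁/I₂).
I₁/I₂ = 45.8/5.90 = 7.763, so d₂ = 1.42 × √7.763 = 3.956 m.

3.96 m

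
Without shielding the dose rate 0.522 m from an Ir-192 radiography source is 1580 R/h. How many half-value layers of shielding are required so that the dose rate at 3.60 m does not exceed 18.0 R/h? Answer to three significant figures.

0.884 half-value layers

At 3.60 m, distance alone gives (0.522/3.60)² = 0.02102, so 1580 × 0.02102 = 33.21 R/h.
Further attenuation needed: 33.21/18.0 = 1.845.
n = log₂(1.845) = 0.8836 half-value layers.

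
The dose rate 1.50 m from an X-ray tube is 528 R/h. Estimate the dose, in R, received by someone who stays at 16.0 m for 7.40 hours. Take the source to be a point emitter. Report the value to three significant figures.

34.3 R

Since intensity falls as 1/r², rate at 16.0 m:
528 × (1.50/16.0)² = 528 × 0.008789 = 4.641 R/h.
Dose = rate × time = 4.641 R/h × 7.400 h = 34.34 R.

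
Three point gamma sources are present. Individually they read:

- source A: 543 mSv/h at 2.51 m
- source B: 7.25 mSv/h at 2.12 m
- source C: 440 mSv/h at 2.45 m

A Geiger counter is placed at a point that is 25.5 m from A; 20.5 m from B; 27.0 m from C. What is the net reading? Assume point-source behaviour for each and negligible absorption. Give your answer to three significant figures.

8.96 mSv/h

Each source contributes Iᵢ·(dᵢ/rᵢ)²; contributions add.
A: 543 × (2.51/25.5)² = 5.261 mSv/h
B: 7.25 × (2.12/20.5)² = 0.07754 mSv/h
C: 440 × (2.45/27.0)² = 3.623 mSv/h
Total = 5.261 + 0.07754 + 3.623 = 8.962 mSv/h.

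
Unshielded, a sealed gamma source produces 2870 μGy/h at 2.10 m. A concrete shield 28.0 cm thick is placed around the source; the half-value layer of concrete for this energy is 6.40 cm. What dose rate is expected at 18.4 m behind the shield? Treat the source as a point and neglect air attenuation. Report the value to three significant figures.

Distance alone: 2870 × (2.10/18.4)² = 2870 × 0.01303 = 37.40 μGy/h.
Shield: 28.0/6.40 = 4.375 half-value layers → attenuation 2^(−4.375) = 0.04819.
Combined: 37.40 × 0.04819 = 1.802 μGy/h.

1.80 μGy/h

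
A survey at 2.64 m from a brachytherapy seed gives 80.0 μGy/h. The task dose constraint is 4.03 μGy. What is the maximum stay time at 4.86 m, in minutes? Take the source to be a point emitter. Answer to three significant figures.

10.2 min

Using I₁d₁² = I₂d₂², rate at 4.86 m:
(2.64/4.86)² = 0.2951, so 80.0 × 0.2951 = 23.61 μGy/h.
Stay time = 4.03 μGy ÷ 23.61 μGy/h = 0.1707 h = 10.24 min.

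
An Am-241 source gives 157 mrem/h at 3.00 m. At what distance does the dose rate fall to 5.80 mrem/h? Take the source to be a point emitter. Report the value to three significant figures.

Applying the 1/r² law, d₂ = d₁·√(I₁/I₂).
I₁/I₂ = 157/5.80 = 27.07, so d₂ = 3.00 × √27.07 = 15.61 m.

15.6 m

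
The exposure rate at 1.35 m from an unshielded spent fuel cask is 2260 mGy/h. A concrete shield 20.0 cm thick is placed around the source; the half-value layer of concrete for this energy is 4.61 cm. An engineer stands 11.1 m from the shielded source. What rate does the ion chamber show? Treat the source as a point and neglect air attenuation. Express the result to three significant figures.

1.65 mGy/h

Distance alone: 2260 × (1.35/11.1)² = 2260 × 0.01479 = 33.43 mGy/h.
Shield: 20.0/4.61 = 4.338 half-value layers → attenuation 2^(−4.338) = 0.04945.
Combined: 33.43 × 0.04945 = 1.653 mGy/h.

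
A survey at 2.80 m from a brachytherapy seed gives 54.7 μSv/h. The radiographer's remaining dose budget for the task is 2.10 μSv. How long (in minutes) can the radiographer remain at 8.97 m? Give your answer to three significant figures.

23.6 min

By the inverse-square law, rate at 8.97 m:
(2.80/8.97)² = 0.09744, so 54.7 × 0.09744 = 5.330 μSv/h.
Stay time = 2.10 μSv ÷ 5.330 μSv/h = 0.3940 h = 23.64 min.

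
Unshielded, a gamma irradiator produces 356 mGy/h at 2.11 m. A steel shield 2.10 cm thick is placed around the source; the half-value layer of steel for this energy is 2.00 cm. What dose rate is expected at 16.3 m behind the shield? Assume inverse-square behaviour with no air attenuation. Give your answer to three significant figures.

Distance alone: 356 × (2.11/16.3)² = 356 × 0.01676 = 5.967 mGy/h.
Shield: 2.10/2.00 = 1.050 half-value layers → attenuation 2^(−1.050) = 0.4830.
Combined: 5.967 × 0.4830 = 2.882 mGy/h.

2.88 mGy/h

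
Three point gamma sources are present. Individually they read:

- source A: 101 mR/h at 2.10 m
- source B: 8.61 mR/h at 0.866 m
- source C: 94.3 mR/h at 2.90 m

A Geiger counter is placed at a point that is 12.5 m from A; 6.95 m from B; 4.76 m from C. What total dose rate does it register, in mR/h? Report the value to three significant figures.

Each source contributes Iᵢ·(dᵢ/rᵢ)²; contributions add.
A: 101 × (2.10/12.5)² = 2.851 mR/h
B: 8.61 × (0.866/6.95)² = 0.1337 mR/h
C: 94.3 × (2.90/4.76)² = 35.00 mR/h
Total = 2.851 + 0.1337 + 35.00 = 37.98 mR/h.

38.0 mR/h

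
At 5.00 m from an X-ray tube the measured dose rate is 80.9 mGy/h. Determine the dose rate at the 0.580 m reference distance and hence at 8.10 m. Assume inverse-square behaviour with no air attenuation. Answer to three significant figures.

By the inverse-square law,
At 0.580 m: (5.00/0.580)² = 74.32, so 80.9 × 74.32 = 6012 mGy/h
At 8.10 m: (0.580/8.10)² = 0.005127, so 6012 × 0.005127 = 30.82 mGy/h.

6010 mGy/h; 30.8 mGy/h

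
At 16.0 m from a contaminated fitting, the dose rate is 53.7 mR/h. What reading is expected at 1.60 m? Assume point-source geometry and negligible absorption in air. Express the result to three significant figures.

5370 mR/h

By the inverse-square law, the rate at 1.60 m is
(16.0/1.60)² = 100.0, so 53.7 × 100.0 = 5370 mR/h.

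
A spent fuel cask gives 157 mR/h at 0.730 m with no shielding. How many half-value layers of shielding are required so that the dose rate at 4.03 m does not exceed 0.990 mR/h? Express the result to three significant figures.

At 4.03 m, distance alone gives 157 × (0.730/4.03)² = 157 × 0.03281 = 5.151 mR/h.
Further attenuation needed: 5.151/0.990 = 5.203.
n = log₂(5.203) = 2.379 half-value layers.

2.38 half-value layers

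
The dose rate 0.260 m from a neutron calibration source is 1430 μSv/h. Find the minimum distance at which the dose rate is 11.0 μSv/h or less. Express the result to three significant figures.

Applying the 1/r² law, d₂ = d₁·√(I₁/I₂).
I₁/I₂ = 1430/11.0 = 130.0, so d₂ = 0.260 × √130.0 = 2.964 m.

2.96 m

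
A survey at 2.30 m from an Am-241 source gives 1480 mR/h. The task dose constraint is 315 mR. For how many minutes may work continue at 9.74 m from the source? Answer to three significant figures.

Intensity scales as (d₁/d₂)², so rate at 9.74 m:
1480 × (2.30/9.74)² = 1480 × 0.05576 = 82.52 mR/h.
Stay time = 315 mR ÷ 82.52 mR/h = 3.817 h = 229.0 min.

229 min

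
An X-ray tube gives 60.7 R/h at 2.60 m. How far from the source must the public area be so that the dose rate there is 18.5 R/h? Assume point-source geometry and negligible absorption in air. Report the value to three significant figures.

Since intensity falls as 1/r², d₂ = d₁·√(I₁/I₂).
I₁/I₂ = 60.7/18.5 = 3.281, so d₂ = 2.60 × √3.281 = 4.710 m.

4.71 m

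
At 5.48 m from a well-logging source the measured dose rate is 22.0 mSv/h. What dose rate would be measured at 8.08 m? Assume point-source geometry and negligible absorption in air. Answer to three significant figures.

10.1 mSv/h

By the inverse-square law, scaling from 5.48 m to 8.08 m:
(5.48/8.08)² = 0.4600, so 22.0 × 0.4600 = 10.12 mSv/h.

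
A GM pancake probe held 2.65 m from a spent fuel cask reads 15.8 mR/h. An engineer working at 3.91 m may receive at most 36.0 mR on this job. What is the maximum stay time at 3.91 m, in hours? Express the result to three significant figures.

Since intensity falls as 1/r², rate at 3.91 m:
(2.65/3.91)² = 0.4593, so 15.8 × 0.4593 = 7.257 mR/h.
Stay time = 36.0 mR ÷ 7.257 mR/h = 4.961 h.

4.96 h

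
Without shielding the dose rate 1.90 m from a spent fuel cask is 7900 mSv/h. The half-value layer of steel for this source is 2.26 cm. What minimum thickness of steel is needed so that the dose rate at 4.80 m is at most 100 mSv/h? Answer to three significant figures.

At 4.80 m, distance alone gives (1.90/4.80)² = 0.1567, so 7900 × 0.1567 = 1238 mSv/h.
Further attenuation needed: 1238/100 = 12.38.
n = log₂(12.38) = 3.630 half-value layers.
Thickness = 3.630 × 2.26 cm = 8.204 cm.

8.20 cm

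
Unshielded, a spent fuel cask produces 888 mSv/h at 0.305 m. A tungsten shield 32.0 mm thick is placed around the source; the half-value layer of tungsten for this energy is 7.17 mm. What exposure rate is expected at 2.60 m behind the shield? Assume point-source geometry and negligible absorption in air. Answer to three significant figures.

Distance alone: 888 × (0.305/2.60)² = 888 × 0.01376 = 12.22 mSv/h.
Shield: 32.0/7.17 = 4.463 half-value layers → attenuation 2^(−4.463) = 0.04534.
Combined: 12.22 × 0.04534 = 0.5541 mSv/h.

0.554 mSv/h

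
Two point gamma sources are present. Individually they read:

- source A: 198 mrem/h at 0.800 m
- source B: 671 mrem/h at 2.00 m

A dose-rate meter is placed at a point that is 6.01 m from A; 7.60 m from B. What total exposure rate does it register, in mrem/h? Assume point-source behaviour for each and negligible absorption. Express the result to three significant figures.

50.0 mrem/h

By superposition, sum each source's inverse-square contribution:
A: 198 × (0.800/6.01)² = 3.508 mrem/h
B: 671 × (2.00/7.60)² = 46.47 mrem/h
Total = 3.508 + 46.47 = 49.98 mrem/h.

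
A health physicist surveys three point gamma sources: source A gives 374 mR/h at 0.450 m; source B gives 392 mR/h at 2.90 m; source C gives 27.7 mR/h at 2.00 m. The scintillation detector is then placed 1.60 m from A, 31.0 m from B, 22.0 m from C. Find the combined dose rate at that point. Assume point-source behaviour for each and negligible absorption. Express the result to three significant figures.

33.2 mR/h

By superposition, sum each source's inverse-square contribution:
A: 374 × (0.450/1.60)² = 29.58 mR/h
B: 392 × (2.90/31.0)² = 3.431 mR/h
C: 27.7 × (2.00/22.0)² = 0.2289 mR/h
Total = 29.58 + 3.431 + 0.2289 = 33.24 mR/h.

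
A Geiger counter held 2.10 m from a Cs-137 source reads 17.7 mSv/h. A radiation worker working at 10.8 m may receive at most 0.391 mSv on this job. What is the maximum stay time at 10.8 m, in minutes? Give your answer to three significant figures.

By the inverse-square law, rate at 10.8 m:
(2.10/10.8)² = 0.03781, so 17.7 × 0.03781 = 0.6692 mSv/h.
Stay time = 0.391 mSv ÷ 0.6692 mSv/h = 0.5843 h = 35.06 min.

35.1 min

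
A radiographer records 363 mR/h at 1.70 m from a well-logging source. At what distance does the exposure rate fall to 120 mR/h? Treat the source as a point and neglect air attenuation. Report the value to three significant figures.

Applying the 1/r² law, d₂ = d₁·√(I₁/I₂).
I₁/I₂ = 363/120 = 3.025, so d₂ = 1.70 × √3.025 = 2.957 m.

2.96 m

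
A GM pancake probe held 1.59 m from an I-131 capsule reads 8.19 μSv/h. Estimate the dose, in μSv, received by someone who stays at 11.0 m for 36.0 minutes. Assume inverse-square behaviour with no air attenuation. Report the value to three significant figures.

0.103 μSv

Using I₁d₁² = I₂d₂², rate at 11.0 m:
(1.59/11.0)² = 0.02089, so 8.19 × 0.02089 = 0.1711 μSv/h.
Dose = rate × time = 0.1711 μSv/h × 0.6000 h = 0.1027 μSv.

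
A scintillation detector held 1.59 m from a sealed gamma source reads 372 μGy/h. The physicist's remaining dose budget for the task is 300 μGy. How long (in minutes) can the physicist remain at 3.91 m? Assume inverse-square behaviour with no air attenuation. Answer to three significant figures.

Applying the 1/r² law, rate at 3.91 m:
372 × (1.59/3.91)² = 372 × 0.1654 = 61.53 μGy/h.
Stay time = 300 μGy ÷ 61.53 μGy/h = 4.876 h = 292.6 min.

293 min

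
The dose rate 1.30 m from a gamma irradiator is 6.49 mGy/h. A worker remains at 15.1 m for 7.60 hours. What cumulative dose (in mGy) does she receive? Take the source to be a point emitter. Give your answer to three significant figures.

Since intensity falls as 1/r², rate at 15.1 m:
(1.30/15.1)² = 0.007412, so 6.49 × 0.007412 = 0.04810 mGy/h.
Dose = rate × time = 0.04810 mGy/h × 7.600 h = 0.3656 mGy.

0.366 mGy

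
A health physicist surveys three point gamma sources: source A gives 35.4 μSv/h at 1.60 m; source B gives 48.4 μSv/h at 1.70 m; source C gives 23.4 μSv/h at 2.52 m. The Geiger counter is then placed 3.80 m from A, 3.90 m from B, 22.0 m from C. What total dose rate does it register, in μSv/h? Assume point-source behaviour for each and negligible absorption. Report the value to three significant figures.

15.8 μSv/h

By superposition, sum each source's inverse-square contribution:
A: 35.4 × (1.60/3.80)² = 6.276 μSv/h
B: 48.4 × (1.70/3.90)² = 9.196 μSv/h
C: 23.4 × (2.52/22.0)² = 0.3070 μSv/h
Total = 6.276 + 9.196 + 0.3070 = 15.78 μSv/h.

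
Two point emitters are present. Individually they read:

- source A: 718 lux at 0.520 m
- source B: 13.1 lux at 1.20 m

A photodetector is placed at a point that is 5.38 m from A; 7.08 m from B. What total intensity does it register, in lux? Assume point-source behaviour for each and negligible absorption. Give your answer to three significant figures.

By superposition, sum each source's inverse-square contribution:
A: 718 × (0.520/5.38)² = 6.708 lux
B: 13.1 × (1.20/7.08)² = 0.3763 lux
Total = 6.708 + 0.3763 = 7.084 lux.

7.08 lux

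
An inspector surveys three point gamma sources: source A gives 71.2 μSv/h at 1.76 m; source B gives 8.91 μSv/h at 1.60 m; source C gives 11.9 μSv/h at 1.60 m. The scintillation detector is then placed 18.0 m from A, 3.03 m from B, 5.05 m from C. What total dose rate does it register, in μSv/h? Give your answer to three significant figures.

4.36 μSv/h

By superposition, sum each source's inverse-square contribution:
A: 71.2 × (1.76/18.0)² = 0.6807 μSv/h
B: 8.91 × (1.60/3.03)² = 2.484 μSv/h
C: 11.9 × (1.60/5.05)² = 1.195 μSv/h
Total = 0.6807 + 2.484 + 1.195 = 4.360 μSv/h.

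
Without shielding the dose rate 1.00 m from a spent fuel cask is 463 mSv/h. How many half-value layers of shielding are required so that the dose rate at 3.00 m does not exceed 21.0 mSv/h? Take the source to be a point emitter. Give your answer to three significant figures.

1.29 half-value layers

At 3.00 m, distance alone gives 463 × (1.00/3.00)² = 463 × 0.1111 = 51.44 mSv/h.
Further attenuation needed: 51.44/21.0 = 2.450.
n = log₂(2.450) = 1.293 half-value layers.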